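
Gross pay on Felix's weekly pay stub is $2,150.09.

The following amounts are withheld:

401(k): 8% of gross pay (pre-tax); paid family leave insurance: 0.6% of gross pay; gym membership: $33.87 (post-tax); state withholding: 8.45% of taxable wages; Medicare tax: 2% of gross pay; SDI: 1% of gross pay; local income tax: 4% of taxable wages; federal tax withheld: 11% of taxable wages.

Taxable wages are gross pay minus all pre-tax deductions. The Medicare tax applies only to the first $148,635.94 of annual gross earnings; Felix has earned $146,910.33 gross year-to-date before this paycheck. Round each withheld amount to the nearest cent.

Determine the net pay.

401(k): $2,150.09 × 0.08 = $172.01
Taxable wages = $2,150.09 − $172.01 = $1,978.08
State withholding: $1,978.08 × 0.0845 = $167.15
Federal tax withheld: $1,978.08 × 0.11 = $217.59
Local income tax: $1,978.08 × 0.04 = $79.12
Medicare tax: only $148,635.94 − $146,910.33 = $1,725.61 of this check is subject → $1,725.61 × 0.02 = $34.51
Paid family leave insurance: $2,150.09 × 0.006 = $12.90
SDI: $2,150.09 × 0.01 = $21.50
Gym membership: $33.87
Total deductions = $172.01 + $167.15 + $217.59 + $79.12 + $34.51 + $12.90 + $21.50 + $33.87 = $738.65
Net pay = $2,150.09 − $738.65 = $1,411.44

$1,411.44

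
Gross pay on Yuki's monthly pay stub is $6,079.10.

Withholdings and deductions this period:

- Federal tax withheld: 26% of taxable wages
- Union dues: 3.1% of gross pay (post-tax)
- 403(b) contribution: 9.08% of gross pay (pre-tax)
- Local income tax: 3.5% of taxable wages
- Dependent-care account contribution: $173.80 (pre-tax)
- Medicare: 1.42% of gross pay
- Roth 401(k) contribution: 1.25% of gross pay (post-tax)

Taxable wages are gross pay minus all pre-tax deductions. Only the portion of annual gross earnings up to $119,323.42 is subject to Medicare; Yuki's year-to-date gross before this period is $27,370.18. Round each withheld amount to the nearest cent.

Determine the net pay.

$3,423.33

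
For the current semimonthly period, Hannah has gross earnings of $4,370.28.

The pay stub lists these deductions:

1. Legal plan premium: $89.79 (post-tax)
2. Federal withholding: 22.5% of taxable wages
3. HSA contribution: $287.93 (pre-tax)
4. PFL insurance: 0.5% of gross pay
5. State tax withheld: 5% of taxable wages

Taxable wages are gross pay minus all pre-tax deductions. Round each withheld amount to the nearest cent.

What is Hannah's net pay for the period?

$2,848.06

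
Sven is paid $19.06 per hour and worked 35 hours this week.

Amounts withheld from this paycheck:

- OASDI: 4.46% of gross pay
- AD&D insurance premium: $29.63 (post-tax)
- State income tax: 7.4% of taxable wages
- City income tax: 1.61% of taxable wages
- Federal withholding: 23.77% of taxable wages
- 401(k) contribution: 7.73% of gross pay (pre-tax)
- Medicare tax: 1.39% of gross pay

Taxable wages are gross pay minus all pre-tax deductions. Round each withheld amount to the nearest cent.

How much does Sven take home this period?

Gross pay: 35 × $19.06 = $667.10
401(k) contribution: $667.10 × 0.0773 = $51.57
Taxable wages = $667.10 − $51.57 = $615.53
City income tax: $615.53 × 0.0161 = $9.91
State income tax: $615.53 × 0.074 = $45.55
Federal withholding: $615.53 × 0.2377 = $146.31
Medicare tax: $667.10 × 0.0139 = $9.27
OASDI: $667.10 × 0.0446 = $29.75
AD&D insurance premium: $29.63
Total deductions = $51.57 + $9.91 + $45.55 + $146.31 + $9.27 + $29.75 + $29.63 = $321.99
Net pay = $667.10 − $321.99 = $345.11

$345.11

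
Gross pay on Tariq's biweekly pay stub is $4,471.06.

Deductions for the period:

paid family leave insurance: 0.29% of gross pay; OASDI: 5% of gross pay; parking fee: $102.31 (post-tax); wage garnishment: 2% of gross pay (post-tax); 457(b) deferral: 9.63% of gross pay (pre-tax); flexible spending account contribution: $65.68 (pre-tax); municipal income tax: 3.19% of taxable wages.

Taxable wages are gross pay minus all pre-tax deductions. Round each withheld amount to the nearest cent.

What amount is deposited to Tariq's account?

$3,419.77

Flexible spending account contribution: $65.68
457(b) deferral: $4,471.06 × 0.0963 = $430.56
Pre-tax total = $65.68 + $430.56 = $496.24
Taxable wages = $4,471.06 − $496.24 = $3,974.82
Municipal income tax: $3,974.82 × 0.0319 = $126.80
Paid family leave insurance: $4,471.06 × 0.0029 = $12.97
OASDI: $4,471.06 × 0.05 = $223.55
Parking fee: $102.31
Wage garnishment: $4,471.06 × 0.02 = $89.42
Total deductions = $65.68 + $430.56 + $126.80 + $12.97 + $223.55 + $102.31 + $89.42 = $1,051.29
Net pay = $4,471.06 − $1,051.29 = $3,419.77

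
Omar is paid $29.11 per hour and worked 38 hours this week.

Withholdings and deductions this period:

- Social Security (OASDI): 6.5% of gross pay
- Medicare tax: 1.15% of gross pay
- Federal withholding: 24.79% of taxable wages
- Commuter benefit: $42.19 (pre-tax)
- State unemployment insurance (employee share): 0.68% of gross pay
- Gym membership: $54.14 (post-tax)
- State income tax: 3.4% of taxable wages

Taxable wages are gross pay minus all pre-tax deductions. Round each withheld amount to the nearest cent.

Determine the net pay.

$617.77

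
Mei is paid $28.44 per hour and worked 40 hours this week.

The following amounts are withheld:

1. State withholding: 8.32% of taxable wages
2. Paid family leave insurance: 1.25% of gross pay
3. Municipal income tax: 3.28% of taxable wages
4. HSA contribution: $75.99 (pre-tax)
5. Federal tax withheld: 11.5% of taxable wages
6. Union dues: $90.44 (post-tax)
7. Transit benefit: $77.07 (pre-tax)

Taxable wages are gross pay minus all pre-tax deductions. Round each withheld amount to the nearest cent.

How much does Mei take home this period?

$652.46

Gross pay: 40 × $28.44 = $1,137.60
Transit benefit: $77.07
HSA contribution: $75.99
Pre-tax total = $77.07 + $75.99 = $153.06
Taxable wages = $1,137.60 − $153.06 = $984.54
Federal tax withheld: $984.54 × 0.115 = $113.22
State withholding: $984.54 × 0.0832 = $81.91
Municipal income tax: $984.54 × 0.0328 = $32.29
Paid family leave insurance: $1,137.60 × 0.0125 = $14.22
Union dues: $90.44
Total deductions = $77.07 + $75.99 + $113.22 + $81.91 + $32.29 + $14.22 + $90.44 = $485.14
Net pay = $1,137.60 − $485.14 = $652.46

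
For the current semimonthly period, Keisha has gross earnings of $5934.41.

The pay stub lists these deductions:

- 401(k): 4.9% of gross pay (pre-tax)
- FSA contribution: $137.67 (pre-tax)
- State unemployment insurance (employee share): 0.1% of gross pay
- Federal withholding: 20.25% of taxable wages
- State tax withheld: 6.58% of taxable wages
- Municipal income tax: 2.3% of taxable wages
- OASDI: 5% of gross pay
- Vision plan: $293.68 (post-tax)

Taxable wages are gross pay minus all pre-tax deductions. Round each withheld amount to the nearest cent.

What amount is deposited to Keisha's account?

FSA contribution: $137.67
401(k): $5934.41 × 0.049 = $290.79
Pre-tax total = $137.67 + $290.79 = $428.46
Taxable wages = $5934.41 − $428.46 = $5505.95
State tax withheld: $5505.95 × 0.0658 = $362.29
Federal withholding: $5505.95 × 0.2025 = $1114.95
Municipal income tax: $5505.95 × 0.023 = $126.64
OASDI: $5934.41 × 0.05 = $296.72
State unemployment insurance (employee share): $5934.41 × 0.001 = $5.93
Vision plan: $293.68
Total deductions = $137.67 + $290.79 + $362.29 + $1114.95 + $126.64 + $296.72 + $5.93 + $293.68 = $2628.67
Net pay = $5934.41 − $2628.67 = $3305.74

$3305.74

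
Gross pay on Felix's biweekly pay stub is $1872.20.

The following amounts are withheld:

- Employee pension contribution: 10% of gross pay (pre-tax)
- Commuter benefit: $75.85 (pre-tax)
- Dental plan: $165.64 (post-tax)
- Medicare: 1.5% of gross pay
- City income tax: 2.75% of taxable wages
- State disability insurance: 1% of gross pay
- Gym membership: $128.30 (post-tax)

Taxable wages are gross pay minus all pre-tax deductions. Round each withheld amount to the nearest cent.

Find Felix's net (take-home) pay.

Commuter benefit: $75.85
Employee pension contribution: $1872.20 × 0.1 = $187.22
Pre-tax total = $75.85 + $187.22 = $263.07
Taxable wages = $1872.20 − $263.07 = $1609.13
City income tax: $1609.13 × 0.0275 = $44.25
Medicare: $1872.20 × 0.015 = $28.08
State disability insurance: $1872.20 × 0.01 = $18.72
Gym membership: $128.30
Dental plan: $165.64
Total deductions = $75.85 + $187.22 + $44.25 + $28.08 + $18.72 + $128.30 + $165.64 = $648.06
Net pay = $1872.20 − $648.06 = $1224.14

$1224.14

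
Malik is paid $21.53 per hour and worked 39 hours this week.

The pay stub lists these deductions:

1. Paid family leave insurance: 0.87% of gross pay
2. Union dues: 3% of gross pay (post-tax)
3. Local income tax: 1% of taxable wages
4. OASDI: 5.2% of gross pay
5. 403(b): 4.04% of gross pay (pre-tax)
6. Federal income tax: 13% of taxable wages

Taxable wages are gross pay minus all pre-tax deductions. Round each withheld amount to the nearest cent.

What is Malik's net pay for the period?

$616.78

Gross pay: 39 × $21.53 = $839.67
403(b): $839.67 × 0.0404 = $33.92
Taxable wages = $839.67 − $33.92 = $805.75
Local income tax: $805.75 × 0.01 = $8.06
Federal income tax: $805.75 × 0.13 = $104.75
OASDI: $839.67 × 0.052 = $43.66
Paid family leave insurance: $839.67 × 0.0087 = $7.31
Union dues: $839.67 × 0.03 = $25.19
Total deductions = $33.92 + $8.06 + $104.75 + $43.66 + $7.31 + $25.19 = $222.89
Net pay = $839.67 − $222.89 = $616.78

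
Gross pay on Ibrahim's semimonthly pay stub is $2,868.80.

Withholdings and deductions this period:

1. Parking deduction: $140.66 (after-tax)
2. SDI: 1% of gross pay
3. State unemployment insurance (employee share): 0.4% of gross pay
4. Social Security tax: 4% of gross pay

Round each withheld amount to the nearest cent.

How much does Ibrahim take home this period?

$2,573.22

State unemployment insurance (employee share): $2,868.80 × 0.004 = $11.48
Social Security tax: $2,868.80 × 0.04 = $114.75
SDI: $2,868.80 × 0.01 = $28.69
Parking deduction: $140.66
Total deductions = $11.48 + $114.75 + $28.69 + $140.66 = $295.58
Net pay = $2,868.80 − $295.58 = $2,573.22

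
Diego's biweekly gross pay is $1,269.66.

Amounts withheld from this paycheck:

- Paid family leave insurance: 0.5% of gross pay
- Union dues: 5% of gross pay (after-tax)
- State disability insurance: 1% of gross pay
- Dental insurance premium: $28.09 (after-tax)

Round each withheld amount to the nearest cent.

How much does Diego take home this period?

$1,159.04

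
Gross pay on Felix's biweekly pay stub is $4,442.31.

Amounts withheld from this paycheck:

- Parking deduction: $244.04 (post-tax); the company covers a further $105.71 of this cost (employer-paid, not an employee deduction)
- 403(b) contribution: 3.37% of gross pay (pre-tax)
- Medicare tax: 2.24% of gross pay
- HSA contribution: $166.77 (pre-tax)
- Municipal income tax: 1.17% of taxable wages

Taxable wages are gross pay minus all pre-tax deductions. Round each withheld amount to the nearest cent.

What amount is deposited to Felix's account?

HSA contribution: $166.77
403(b) contribution: $4,442.31 × 0.0337 = $149.71
Pre-tax total = $166.77 + $149.71 = $316.48
Taxable wages = $4,442.31 − $316.48 = $4,125.83
Municipal income tax: $4,125.83 × 0.0117 = $48.27
Medicare tax: $4,442.31 × 0.0224 = $99.51
Parking deduction: $244.04
(Employer's $105.71 toward parking deduction is not withheld from the employee.)
Total deductions = $166.77 + $149.71 + $48.27 + $99.51 + $244.04 = $708.30
Net pay = $4,442.31 − $708.30 = $3,734.01

$3,734.01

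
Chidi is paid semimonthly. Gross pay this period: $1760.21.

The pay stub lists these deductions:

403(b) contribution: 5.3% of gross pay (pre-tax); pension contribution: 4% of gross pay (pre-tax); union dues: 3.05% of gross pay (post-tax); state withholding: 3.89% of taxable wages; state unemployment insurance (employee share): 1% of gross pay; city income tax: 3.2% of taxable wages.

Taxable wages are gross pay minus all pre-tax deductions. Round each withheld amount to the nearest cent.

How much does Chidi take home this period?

Pension contribution: $1760.21 × 0.04 = $70.41
403(b) contribution: $1760.21 × 0.053 = $93.29
Pre-tax total = $70.41 + $93.29 = $163.70
Taxable wages = $1760.21 − $163.70 = $1596.51
State withholding: $1596.51 × 0.0389 = $62.10
City income tax: $1596.51 × 0.032 = $51.09
State unemployment insurance (employee share): $1760.21 × 0.01 = $17.60
Union dues: $1760.21 × 0.0305 = $53.69
Total deductions = $70.41 + $93.29 + $62.10 + $51.09 + $17.60 + $53.69 = $348.18
Net pay = $1760.21 − $348.18 = $1412.03

$1412.03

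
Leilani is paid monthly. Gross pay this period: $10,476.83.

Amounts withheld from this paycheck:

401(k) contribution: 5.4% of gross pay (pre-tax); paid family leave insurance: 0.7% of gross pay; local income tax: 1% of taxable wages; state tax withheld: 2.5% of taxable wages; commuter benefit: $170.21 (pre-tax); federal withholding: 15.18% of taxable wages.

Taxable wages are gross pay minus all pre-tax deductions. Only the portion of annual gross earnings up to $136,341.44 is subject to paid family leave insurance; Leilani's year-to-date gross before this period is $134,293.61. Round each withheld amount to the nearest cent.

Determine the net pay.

401(k) contribution: $10,476.83 × 0.054 = $565.75
Commuter benefit: $170.21
Pre-tax total = $565.75 + $170.21 = $735.96
Taxable wages = $10,476.83 − $735.96 = $9,740.87
Local income tax: $9,740.87 × 0.01 = $97.41
State tax withheld: $9,740.87 × 0.025 = $243.52
Federal withholding: $9,740.87 × 0.1518 = $1,478.66
Paid family leave insurance: only $136,341.44 − $134,293.61 = $2,047.83 of this check is subject → $2,047.83 × 0.007 = $14.33
Total deductions = $565.75 + $170.21 + $97.41 + $243.52 + $1,478.66 + $14.33 = $2,569.88
Net pay = $10,476.83 − $2,569.88 = $7,906.95

$7,906.95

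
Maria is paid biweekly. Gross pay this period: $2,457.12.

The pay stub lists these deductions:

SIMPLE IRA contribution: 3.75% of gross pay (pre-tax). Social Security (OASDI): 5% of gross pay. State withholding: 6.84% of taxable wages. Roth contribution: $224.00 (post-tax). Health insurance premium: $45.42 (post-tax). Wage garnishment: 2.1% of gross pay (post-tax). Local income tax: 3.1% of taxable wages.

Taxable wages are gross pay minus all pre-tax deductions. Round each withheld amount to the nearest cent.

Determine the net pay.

$1,686.03

SIMPLE IRA contribution: $2,457.12 × 0.0375 = $92.14
Taxable wages = $2,457.12 − $92.14 = $2,364.98
State withholding: $2,364.98 × 0.0684 = $161.76
Local income tax: $2,364.98 × 0.031 = $73.31
Social Security (OASDI): $2,457.12 × 0.05 = $122.86
Wage garnishment: $2,457.12 × 0.021 = $51.60
Roth contribution: $224.00
Health insurance premium: $45.42
Total deductions = $92.14 + $161.76 + $73.31 + $122.86 + $51.60 + $224.00 + $45.42 = $771.09
Net pay = $2,457.12 − $771.09 = $1,686.03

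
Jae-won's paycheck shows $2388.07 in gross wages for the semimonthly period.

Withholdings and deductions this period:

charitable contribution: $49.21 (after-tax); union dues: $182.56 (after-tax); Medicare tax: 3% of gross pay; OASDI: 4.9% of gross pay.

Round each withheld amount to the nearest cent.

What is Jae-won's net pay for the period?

$1967.64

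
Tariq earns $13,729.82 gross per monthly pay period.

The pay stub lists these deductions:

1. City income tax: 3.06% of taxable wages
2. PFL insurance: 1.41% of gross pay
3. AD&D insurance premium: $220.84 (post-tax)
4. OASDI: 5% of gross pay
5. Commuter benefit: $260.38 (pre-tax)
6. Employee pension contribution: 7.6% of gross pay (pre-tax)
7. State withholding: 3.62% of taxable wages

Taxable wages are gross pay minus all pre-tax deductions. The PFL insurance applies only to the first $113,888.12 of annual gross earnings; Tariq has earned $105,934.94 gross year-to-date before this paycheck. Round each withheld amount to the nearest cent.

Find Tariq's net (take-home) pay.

$10,576.45

Employee pension contribution: $13,729.82 × 0.076 = $1,043.47
Commuter benefit: $260.38
Pre-tax total = $1,043.47 + $260.38 = $1,303.85
Taxable wages = $13,729.82 − $1,303.85 = $12,425.97
City income tax: $12,425.97 × 0.0306 = $380.23
State withholding: $12,425.97 × 0.0362 = $449.82
OASDI: $13,729.82 × 0.05 = $686.49
PFL insurance: only $113,888.12 − $105,934.94 = $7,953.18 of this check is subject → $7,953.18 × 0.0141 = $112.14
AD&D insurance premium: $220.84
Total deductions = $1,043.47 + $260.38 + $380.23 + $449.82 + $686.49 + $112.14 + $220.84 = $3,153.37
Net pay = $13,729.82 − $3,153.37 = $10,576.45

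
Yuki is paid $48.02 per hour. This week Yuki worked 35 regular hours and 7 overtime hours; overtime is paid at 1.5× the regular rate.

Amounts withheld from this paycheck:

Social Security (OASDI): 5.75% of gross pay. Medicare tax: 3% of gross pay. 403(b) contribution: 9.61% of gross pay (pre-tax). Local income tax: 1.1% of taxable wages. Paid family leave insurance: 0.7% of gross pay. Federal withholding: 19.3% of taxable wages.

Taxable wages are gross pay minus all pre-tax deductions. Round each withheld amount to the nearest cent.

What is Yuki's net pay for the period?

Regular pay: 35 × $48.02 = $1680.70
Overtime pay: 7 × $48.02 × 1.5 = $504.21
Gross pay = $1680.70 + $504.21 = $2184.91
403(b) contribution: $2184.91 × 0.0961 = $209.97
Taxable wages = $2184.91 − $209.97 = $1974.94
Federal withholding: $1974.94 × 0.193 = $381.16
Local income tax: $1974.94 × 0.011 = $21.72
Social Security (OASDI): $2184.91 × 0.0575 = $125.63
Paid family leave insurance: $2184.91 × 0.007 = $15.29
Medicare tax: $2184.91 × 0.03 = $65.55
Total deductions = $209.97 + $381.16 + $21.72 + $125.63 + $15.29 + $65.55 = $819.32
Net pay = $2184.91 − $819.32 = $1365.59

$1365.59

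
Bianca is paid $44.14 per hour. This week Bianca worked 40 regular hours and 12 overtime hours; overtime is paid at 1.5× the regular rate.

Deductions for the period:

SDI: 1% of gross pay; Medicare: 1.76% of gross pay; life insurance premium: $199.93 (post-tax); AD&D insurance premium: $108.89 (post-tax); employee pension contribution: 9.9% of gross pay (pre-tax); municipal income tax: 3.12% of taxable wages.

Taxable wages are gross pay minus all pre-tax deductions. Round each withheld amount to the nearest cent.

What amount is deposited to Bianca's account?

$1855.22

Regular pay: 40 × $44.14 = $1765.60
Overtime pay: 12 × $44.14 × 1.5 = $794.52
Gross pay = $1765.60 + $794.52 = $2560.12
Employee pension contribution: $2560.12 × 0.099 = $253.45
Taxable wages = $2560.12 − $253.45 = $2306.67
Municipal income tax: $2306.67 × 0.0312 = $71.97
SDI: $2560.12 × 0.01 = $25.60
Medicare: $2560.12 × 0.0176 = $45.06
AD&D insurance premium: $108.89
Life insurance premium: $199.93
Total deductions = $253.45 + $71.97 + $25.60 + $45.06 + $108.89 + $199.93 = $704.90
Net pay = $2560.12 − $704.90 = $1855.22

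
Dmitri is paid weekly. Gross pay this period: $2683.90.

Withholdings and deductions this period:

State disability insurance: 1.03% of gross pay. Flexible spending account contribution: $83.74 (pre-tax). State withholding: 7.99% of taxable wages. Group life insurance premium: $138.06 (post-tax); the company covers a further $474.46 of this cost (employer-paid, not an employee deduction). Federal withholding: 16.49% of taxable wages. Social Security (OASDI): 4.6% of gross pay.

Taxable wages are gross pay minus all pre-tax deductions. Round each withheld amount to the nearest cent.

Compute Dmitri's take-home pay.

$1674.48

Flexible spending account contribution: $83.74
Taxable wages = $2683.90 − $83.74 = $2600.16
State withholding: $2600.16 × 0.0799 = $207.75
Federal withholding: $2600.16 × 0.1649 = $428.77
Social Security (OASDI): $2683.90 × 0.046 = $123.46
State disability insurance: $2683.90 × 0.0103 = $27.64
Group life insurance premium: $138.06
(Employer's $474.46 toward group life insurance premium is not withheld from the employee.)
Total deductions = $83.74 + $207.75 + $428.77 + $123.46 + $27.64 + $138.06 = $1009.42
Net pay = $2683.90 − $1009.42 = $1674.48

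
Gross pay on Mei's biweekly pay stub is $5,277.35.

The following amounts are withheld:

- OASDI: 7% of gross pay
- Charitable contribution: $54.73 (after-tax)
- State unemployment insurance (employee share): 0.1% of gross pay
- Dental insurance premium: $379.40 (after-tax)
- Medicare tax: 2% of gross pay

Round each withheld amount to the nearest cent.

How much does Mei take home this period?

Medicare tax: $5,277.35 × 0.02 = $105.55
OASDI: $5,277.35 × 0.07 = $369.41
State unemployment insurance (employee share): $5,277.35 × 0.001 = $5.28
Dental insurance premium: $379.40
Charitable contribution: $54.73
Total deductions = $105.55 + $369.41 + $5.28 + $379.40 + $54.73 = $914.37
Net pay = $5,277.35 − $914.37 = $4,362.98

$4,362.98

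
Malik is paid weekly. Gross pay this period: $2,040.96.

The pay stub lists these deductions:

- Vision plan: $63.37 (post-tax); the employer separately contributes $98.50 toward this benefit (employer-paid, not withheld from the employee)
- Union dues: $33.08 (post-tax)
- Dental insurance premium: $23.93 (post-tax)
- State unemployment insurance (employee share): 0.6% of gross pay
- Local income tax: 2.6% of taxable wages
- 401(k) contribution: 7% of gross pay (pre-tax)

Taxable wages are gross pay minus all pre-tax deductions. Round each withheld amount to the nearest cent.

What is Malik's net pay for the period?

401(k) contribution: $2,040.96 × 0.07 = $142.87
Taxable wages = $2,040.96 − $142.87 = $1,898.09
Local income tax: $1,898.09 × 0.026 = $49.35
State unemployment insurance (employee share): $2,040.96 × 0.006 = $12.25
Vision plan: $63.37
Dental insurance premium: $23.93
Union dues: $33.08
(Employer's $98.50 toward vision plan is not withheld from the employee.)
Total deductions = $142.87 + $49.35 + $12.25 + $63.37 + $23.93 + $33.08 = $324.85
Net pay = $2,040.96 − $324.85 = $1,716.11

$1,716.11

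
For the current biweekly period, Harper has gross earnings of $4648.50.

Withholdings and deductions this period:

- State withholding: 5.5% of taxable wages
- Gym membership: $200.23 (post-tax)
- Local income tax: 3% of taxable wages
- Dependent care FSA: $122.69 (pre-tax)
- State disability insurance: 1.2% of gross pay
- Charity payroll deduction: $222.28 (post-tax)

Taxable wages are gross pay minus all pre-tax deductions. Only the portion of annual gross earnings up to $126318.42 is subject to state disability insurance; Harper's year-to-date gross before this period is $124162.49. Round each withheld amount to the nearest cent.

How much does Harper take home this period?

$3692.74

Dependent care FSA: $122.69
Taxable wages = $4648.50 − $122.69 = $4525.81
Local income tax: $4525.81 × 0.03 = $135.77
State withholding: $4525.81 × 0.055 = $248.92
State disability insurance: only $126318.42 − $124162.49 = $2155.93 of this check is subject → $2155.93 × 0.012 = $25.87
Charity payroll deduction: $222.28
Gym membership: $200.23
Total deductions = $122.69 + $135.77 + $248.92 + $25.87 + $222.28 + $200.23 = $955.76
Net pay = $4648.50 − $955.76 = $3692.74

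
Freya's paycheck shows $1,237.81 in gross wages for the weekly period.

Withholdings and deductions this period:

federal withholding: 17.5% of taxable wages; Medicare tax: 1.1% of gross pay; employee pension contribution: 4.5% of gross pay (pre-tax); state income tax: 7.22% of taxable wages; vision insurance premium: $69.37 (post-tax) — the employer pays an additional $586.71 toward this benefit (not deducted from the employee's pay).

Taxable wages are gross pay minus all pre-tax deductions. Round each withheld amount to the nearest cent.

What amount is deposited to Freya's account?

Employee pension contribution: $1,237.81 × 0.045 = $55.70
Taxable wages = $1,237.81 − $55.70 = $1,182.11
State income tax: $1,182.11 × 0.0722 = $85.35
Federal withholding: $1,182.11 × 0.175 = $206.87
Medicare tax: $1,237.81 × 0.011 = $13.62
Vision insurance premium: $69.37
(Employer's $586.71 toward vision insurance premium is not withheld from the employee.)
Total deductions = $55.70 + $85.35 + $206.87 + $13.62 + $69.37 = $430.91
Net pay = $1,237.81 − $430.91 = $806.90

$806.90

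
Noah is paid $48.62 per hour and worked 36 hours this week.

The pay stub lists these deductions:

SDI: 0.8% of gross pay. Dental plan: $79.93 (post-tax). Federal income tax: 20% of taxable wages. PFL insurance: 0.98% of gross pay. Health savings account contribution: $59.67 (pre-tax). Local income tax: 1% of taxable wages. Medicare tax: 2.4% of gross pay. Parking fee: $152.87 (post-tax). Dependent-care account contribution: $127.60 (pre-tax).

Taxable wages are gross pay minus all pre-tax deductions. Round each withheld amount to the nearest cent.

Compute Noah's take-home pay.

Gross pay: 36 × $48.62 = $1,750.32
Health savings account contribution: $59.67
Dependent-care account contribution: $127.60
Pre-tax total = $59.67 + $127.60 = $187.27
Taxable wages = $1,750.32 − $187.27 = $1,563.05
Local income tax: $1,563.05 × 0.01 = $15.63
Federal income tax: $1,563.05 × 0.2 = $312.61
PFL insurance: $1,750.32 × 0.0098 = $17.15
SDI: $1,750.32 × 0.008 = $14.00
Medicare tax: $1,750.32 × 0.024 = $42.01
Parking fee: $152.87
Dental plan: $79.93
Total deductions = $59.67 + $127.60 + $15.63 + $312.61 + $17.15 + $14.00 + $42.01 + $152.87 + $79.93 = $821.47
Net pay = $1,750.32 − $821.47 = $928.85

$928.85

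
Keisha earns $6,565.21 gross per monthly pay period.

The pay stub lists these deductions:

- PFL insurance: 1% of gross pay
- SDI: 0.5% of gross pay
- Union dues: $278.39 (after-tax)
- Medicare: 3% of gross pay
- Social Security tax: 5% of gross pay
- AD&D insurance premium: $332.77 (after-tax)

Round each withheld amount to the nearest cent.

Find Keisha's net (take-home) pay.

$5,330.35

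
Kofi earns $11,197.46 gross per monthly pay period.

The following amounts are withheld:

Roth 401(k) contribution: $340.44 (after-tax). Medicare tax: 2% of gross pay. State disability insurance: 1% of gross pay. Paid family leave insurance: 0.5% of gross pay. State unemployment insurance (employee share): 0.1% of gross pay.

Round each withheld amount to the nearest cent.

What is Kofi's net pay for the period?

State disability insurance: $11,197.46 × 0.01 = $111.97
Paid family leave insurance: $11,197.46 × 0.005 = $55.99
State unemployment insurance (employee share): $11,197.46 × 0.001 = $11.20
Medicare tax: $11,197.46 × 0.02 = $223.95
Roth 401(k) contribution: $340.44
Total deductions = $111.97 + $55.99 + $11.20 + $223.95 + $340.44 = $743.55
Net pay = $11,197.46 − $743.55 = $10,453.91

$10,453.91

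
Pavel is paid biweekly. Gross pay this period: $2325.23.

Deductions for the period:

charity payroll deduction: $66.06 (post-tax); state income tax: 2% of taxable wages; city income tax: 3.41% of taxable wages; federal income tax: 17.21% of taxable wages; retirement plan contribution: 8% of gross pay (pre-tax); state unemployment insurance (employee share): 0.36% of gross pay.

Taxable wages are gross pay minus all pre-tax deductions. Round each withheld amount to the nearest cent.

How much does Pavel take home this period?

Retirement plan contribution: $2325.23 × 0.08 = $186.02
Taxable wages = $2325.23 − $186.02 = $2139.21
City income tax: $2139.21 × 0.0341 = $72.95
State income tax: $2139.21 × 0.02 = $42.78
Federal income tax: $2139.21 × 0.1721 = $368.16
State unemployment insurance (employee share): $2325.23 × 0.0036 = $8.37
Charity payroll deduction: $66.06
Total deductions = $186.02 + $72.95 + $42.78 + $368.16 + $8.37 + $66.06 = $744.34
Net pay = $2325.23 − $744.34 = $1580.89

$1580.89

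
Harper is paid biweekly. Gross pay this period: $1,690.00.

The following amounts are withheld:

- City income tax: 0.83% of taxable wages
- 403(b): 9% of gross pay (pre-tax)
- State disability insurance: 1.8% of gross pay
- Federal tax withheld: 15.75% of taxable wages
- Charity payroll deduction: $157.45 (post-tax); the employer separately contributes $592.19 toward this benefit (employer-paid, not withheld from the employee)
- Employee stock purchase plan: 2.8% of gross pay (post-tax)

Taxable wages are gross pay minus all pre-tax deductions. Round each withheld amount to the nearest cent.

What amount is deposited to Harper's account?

$1,047.73

403(b): $1,690.00 × 0.09 = $152.10
Taxable wages = $1,690.00 − $152.10 = $1,537.90
City income tax: $1,537.90 × 0.0083 = $12.76
Federal tax withheld: $1,537.90 × 0.1575 = $242.22
State disability insurance: $1,690.00 × 0.018 = $30.42
Employee stock purchase plan: $1,690.00 × 0.028 = $47.32
Charity payroll deduction: $157.45
(Employer's $592.19 toward charity payroll deduction is not withheld from the employee.)
Total deductions = $152.10 + $12.76 + $242.22 + $30.42 + $47.32 + $157.45 = $642.27
Net pay = $1,690.00 − $642.27 = $1,047.73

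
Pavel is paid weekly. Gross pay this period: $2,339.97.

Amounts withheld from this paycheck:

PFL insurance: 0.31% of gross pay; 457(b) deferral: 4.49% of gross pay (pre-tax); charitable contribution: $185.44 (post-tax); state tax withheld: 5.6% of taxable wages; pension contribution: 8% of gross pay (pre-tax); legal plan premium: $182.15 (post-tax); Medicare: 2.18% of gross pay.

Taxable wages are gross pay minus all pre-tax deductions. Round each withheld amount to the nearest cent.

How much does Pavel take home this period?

$1,507.19

Pension contribution: $2,339.97 × 0.08 = $187.20
457(b) deferral: $2,339.97 × 0.0449 = $105.06
Pre-tax total = $187.20 + $105.06 = $292.26
Taxable wages = $2,339.97 − $292.26 = $2,047.71
State tax withheld: $2,047.71 × 0.056 = $114.67
PFL insurance: $2,339.97 × 0.0031 = $7.25
Medicare: $2,339.97 × 0.0218 = $51.01
Legal plan premium: $182.15
Charitable contribution: $185.44
Total deductions = $187.20 + $105.06 + $114.67 + $7.25 + $51.01 + $182.15 + $185.44 = $832.78
Net pay = $2,339.97 − $832.78 = $1,507.19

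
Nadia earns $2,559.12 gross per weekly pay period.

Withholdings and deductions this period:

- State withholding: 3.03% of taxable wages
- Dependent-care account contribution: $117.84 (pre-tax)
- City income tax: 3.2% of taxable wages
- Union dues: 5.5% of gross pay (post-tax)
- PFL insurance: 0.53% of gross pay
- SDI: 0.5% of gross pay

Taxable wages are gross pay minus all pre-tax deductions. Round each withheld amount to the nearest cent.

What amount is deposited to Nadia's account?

Dependent-care account contribution: $117.84
Taxable wages = $2,559.12 − $117.84 = $2,441.28
State withholding: $2,441.28 × 0.0303 = $73.97
City income tax: $2,441.28 × 0.032 = $78.12
PFL insurance: $2,559.12 × 0.0053 = $13.56
SDI: $2,559.12 × 0.005 = $12.80
Union dues: $2,559.12 × 0.055 = $140.75
Total deductions = $117.84 + $73.97 + $78.12 + $13.56 + $12.80 + $140.75 = $437.04
Net pay = $2,559.12 − $437.04 = $2,122.08

$2,122.08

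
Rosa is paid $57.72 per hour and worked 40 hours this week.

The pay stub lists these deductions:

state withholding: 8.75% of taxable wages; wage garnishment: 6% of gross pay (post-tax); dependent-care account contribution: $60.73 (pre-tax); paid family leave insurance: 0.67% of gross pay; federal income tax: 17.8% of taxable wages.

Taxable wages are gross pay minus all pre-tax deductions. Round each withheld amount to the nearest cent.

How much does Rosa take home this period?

Gross pay: 40 × $57.72 = $2308.80
Dependent-care account contribution: $60.73
Taxable wages = $2308.80 − $60.73 = $2248.07
State withholding: $2248.07 × 0.0875 = $196.71
Federal income tax: $2248.07 × 0.178 = $400.16
Paid family leave insurance: $2308.80 × 0.0067 = $15.47
Wage garnishment: $2308.80 × 0.06 = $138.53
Total deductions = $60.73 + $196.71 + $400.16 + $15.47 + $138.53 = $811.60
Net pay = $2308.80 − $811.60 = $1497.20

$1497.20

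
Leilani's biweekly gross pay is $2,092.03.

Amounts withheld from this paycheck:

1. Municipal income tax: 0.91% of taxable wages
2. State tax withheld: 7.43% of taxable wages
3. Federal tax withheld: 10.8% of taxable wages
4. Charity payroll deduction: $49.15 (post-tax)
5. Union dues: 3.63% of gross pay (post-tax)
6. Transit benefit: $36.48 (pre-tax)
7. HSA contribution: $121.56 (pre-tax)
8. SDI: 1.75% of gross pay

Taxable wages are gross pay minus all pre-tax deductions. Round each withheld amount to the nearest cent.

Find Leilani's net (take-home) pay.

$1,402.12

Transit benefit: $36.48
HSA contribution: $121.56
Pre-tax total = $36.48 + $121.56 = $158.04
Taxable wages = $2,092.03 − $158.04 = $1,933.99
State tax withheld: $1,933.99 × 0.0743 = $143.70
Municipal income tax: $1,933.99 × 0.0091 = $17.60
Federal tax withheld: $1,933.99 × 0.108 = $208.87
SDI: $2,092.03 × 0.0175 = $36.61
Charity payroll deduction: $49.15
Union dues: $2,092.03 × 0.0363 = $75.94
Total deductions = $36.48 + $121.56 + $143.70 + $17.60 + $208.87 + $36.61 + $49.15 + $75.94 = $689.91
Net pay = $2,092.03 − $689.91 = $1,402.12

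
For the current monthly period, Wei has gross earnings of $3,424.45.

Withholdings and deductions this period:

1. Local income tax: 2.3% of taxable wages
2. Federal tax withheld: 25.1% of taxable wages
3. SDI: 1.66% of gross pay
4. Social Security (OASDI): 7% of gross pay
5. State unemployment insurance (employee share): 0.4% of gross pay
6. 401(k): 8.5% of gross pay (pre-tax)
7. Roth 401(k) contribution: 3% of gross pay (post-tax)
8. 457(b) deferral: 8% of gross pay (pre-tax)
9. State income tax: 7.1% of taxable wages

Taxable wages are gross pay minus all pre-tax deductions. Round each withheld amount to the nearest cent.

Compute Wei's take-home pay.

401(k): $3,424.45 × 0.085 = $291.08
457(b) deferral: $3,424.45 × 0.08 = $273.96
Pre-tax total = $291.08 + $273.96 = $565.04
Taxable wages = $3,424.45 − $565.04 = $2,859.41
Local income tax: $2,859.41 × 0.023 = $65.77
State income tax: $2,859.41 × 0.071 = $203.02
Federal tax withheld: $2,859.41 × 0.251 = $717.71
SDI: $3,424.45 × 0.0166 = $56.85
State unemployment insurance (employee share): $3,424.45 × 0.004 = $13.70
Social Security (OASDI): $3,424.45 × 0.07 = $239.71
Roth 401(k) contribution: $3,424.45 × 0.03 = $102.73
Total deductions = $291.08 + $273.96 + $65.77 + $203.02 + $717.71 + $56.85 + $13.70 + $239.71 + $102.73 = $1,964.53
Net pay = $3,424.45 − $1,964.53 = $1,459.92

$1,459.92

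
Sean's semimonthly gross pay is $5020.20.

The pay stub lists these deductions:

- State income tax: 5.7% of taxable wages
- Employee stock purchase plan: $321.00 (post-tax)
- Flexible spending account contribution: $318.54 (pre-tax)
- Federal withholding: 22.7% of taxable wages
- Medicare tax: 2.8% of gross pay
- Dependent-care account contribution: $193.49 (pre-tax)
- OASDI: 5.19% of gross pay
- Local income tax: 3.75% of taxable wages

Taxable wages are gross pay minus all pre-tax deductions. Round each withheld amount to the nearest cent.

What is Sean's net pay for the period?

Flexible spending account contribution: $318.54
Dependent-care account contribution: $193.49
Pre-tax total = $318.54 + $193.49 = $512.03
Taxable wages = $5020.20 − $512.03 = $4508.17
Local income tax: $4508.17 × 0.0375 = $169.06
State income tax: $4508.17 × 0.057 = $256.97
Federal withholding: $4508.17 × 0.227 = $1023.35
Medicare tax: $5020.20 × 0.028 = $140.57
OASDI: $5020.20 × 0.0519 = $260.55
Employee stock purchase plan: $321.00
Total deductions = $318.54 + $193.49 + $169.06 + $256.97 + $1023.35 + $140.57 + $260.55 + $321.00 = $2683.53
Net pay = $5020.20 − $2683.53 = $2336.67

$2336.67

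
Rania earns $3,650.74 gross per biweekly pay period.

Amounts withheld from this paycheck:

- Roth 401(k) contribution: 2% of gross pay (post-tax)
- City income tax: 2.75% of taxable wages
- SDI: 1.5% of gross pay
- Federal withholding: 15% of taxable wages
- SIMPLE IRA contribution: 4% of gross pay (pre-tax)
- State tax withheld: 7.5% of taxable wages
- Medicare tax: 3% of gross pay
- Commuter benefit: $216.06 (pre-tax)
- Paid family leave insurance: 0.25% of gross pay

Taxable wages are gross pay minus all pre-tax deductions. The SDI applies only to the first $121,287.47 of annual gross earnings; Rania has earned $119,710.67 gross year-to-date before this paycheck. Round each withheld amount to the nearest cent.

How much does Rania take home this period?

Commuter benefit: $216.06
SIMPLE IRA contribution: $3,650.74 × 0.04 = $146.03
Pre-tax total = $216.06 + $146.03 = $362.09
Taxable wages = $3,650.74 − $362.09 = $3,288.65
Federal withholding: $3,288.65 × 0.15 = $493.30
State tax withheld: $3,288.65 × 0.075 = $246.65
City income tax: $3,288.65 × 0.0275 = $90.44
SDI: only $121,287.47 − $119,710.67 = $1,576.80 of this check is subject → $1,576.80 × 0.015 = $23.65
Medicare tax: $3,650.74 × 0.03 = $109.52
Paid family leave insurance: $3,650.74 × 0.0025 = $9.13
Roth 401(k) contribution: $3,650.74 × 0.02 = $73.01
Total deductions = $216.06 + $146.03 + $493.30 + $246.65 + $90.44 + $23.65 + $109.52 + $9.13 + $73.01 = $1,407.79
Net pay = $3,650.74 − $1,407.79 = $2,242.95

$2,242.95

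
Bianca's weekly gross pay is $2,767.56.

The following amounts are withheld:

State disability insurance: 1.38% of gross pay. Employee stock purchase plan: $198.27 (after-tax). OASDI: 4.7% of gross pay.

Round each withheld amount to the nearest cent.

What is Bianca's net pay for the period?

$2,401.02

State disability insurance: $2,767.56 × 0.0138 = $38.19
OASDI: $2,767.56 × 0.047 = $130.08
Employee stock purchase plan: $198.27
Total deductions = $38.19 + $130.08 + $198.27 = $366.54
Net pay = $2,767.56 − $366.54 = $2,401.02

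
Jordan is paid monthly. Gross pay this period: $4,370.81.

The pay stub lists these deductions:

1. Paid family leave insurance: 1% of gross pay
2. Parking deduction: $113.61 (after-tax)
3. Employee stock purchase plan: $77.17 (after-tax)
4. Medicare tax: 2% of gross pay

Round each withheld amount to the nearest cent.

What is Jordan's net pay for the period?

$4,048.90

Medicare tax: $4,370.81 × 0.02 = $87.42
Paid family leave insurance: $4,370.81 × 0.01 = $43.71
Parking deduction: $113.61
Employee stock purchase plan: $77.17
Total deductions = $87.42 + $43.71 + $113.61 + $77.17 = $321.91
Net pay = $4,370.81 − $321.91 = $4,048.90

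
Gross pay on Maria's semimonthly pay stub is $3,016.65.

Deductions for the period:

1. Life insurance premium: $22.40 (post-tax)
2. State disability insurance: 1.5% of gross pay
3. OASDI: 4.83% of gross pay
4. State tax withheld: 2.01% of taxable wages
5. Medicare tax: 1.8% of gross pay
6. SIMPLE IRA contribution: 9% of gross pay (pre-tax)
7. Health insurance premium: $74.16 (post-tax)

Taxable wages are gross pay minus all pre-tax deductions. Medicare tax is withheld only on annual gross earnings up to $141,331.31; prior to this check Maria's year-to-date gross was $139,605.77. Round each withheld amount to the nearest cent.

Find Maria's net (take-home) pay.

$2,371.40

SIMPLE IRA contribution: $3,016.65 × 0.09 = $271.50
Taxable wages = $3,016.65 − $271.50 = $2,745.15
State tax withheld: $2,745.15 × 0.0201 = $55.18
OASDI: $3,016.65 × 0.0483 = $145.70
State disability insurance: $3,016.65 × 0.015 = $45.25
Medicare tax: only $141,331.31 − $139,605.77 = $1,725.54 of this check is subject → $1,725.54 × 0.018 = $31.06
Life insurance premium: $22.40
Health insurance premium: $74.16
Total deductions = $271.50 + $55.18 + $145.70 + $45.25 + $31.06 + $22.40 + $74.16 = $645.25
Net pay = $3,016.65 − $645.25 = $2,371.40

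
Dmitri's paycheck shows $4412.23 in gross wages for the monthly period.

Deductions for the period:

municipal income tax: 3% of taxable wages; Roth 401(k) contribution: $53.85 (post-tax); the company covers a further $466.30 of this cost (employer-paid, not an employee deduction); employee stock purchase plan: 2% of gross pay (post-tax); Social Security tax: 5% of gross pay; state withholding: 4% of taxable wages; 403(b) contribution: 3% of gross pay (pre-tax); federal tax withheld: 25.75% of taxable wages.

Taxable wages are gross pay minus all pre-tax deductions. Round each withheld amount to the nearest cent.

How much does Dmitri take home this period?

$2515.51

403(b) contribution: $4412.23 × 0.03 = $132.37
Taxable wages = $4412.23 − $132.37 = $4279.86
Municipal income tax: $4279.86 × 0.03 = $128.40
State withholding: $4279.86 × 0.04 = $171.19
Federal tax withheld: $4279.86 × 0.2575 = $1102.06
Social Security tax: $4412.23 × 0.05 = $220.61
Employee stock purchase plan: $4412.23 × 0.02 = $88.24
Roth 401(k) contribution: $53.85
(Employer's $466.30 toward Roth 401(k) contribution is not withheld from the employee.)
Total deductions = $132.37 + $128.40 + $171.19 + $1102.06 + $220.61 + $88.24 + $53.85 = $1896.72
Net pay = $4412.23 − $1896.72 = $2515.51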